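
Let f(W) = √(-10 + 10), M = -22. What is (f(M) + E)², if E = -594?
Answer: 352836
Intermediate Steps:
f(W) = 0 (f(W) = √0 = 0)
(f(M) + E)² = (0 - 594)² = (-594)² = 352836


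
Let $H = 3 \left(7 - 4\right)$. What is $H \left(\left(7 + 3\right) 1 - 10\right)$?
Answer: $0$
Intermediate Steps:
$H = 9$ ($H = 3 \cdot 3 = 9$)
$H \left(\left(7 + 3\right) 1 - 10\right) = 9 \left(\left(7 + 3\right) 1 - 10\right) = 9 \left(10 \cdot 1 - 10\right) = 9 \left(10 - 10\right) = 9 \cdot 0 = 0$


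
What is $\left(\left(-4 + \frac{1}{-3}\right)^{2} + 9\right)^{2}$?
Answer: $\frac{62500}{81} \approx 771.6$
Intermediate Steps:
$\left(\left(-4 + \frac{1}{-3}\right)^{2} + 9\right)^{2} = \left(\left(-4 - \frac{1}{3}\right)^{2} + 9\right)^{2} = \left(\left(- \frac{13}{3}\right)^{2} + 9\right)^{2} = \left(\frac{169}{9} + 9\right)^{2} = \left(\frac{250}{9}\right)^{2} = \frac{62500}{81}$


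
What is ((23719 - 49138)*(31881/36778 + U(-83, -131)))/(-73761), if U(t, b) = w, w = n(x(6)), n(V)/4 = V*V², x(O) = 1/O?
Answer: 100665652/329932953 ≈ 0.30511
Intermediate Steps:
n(V) = 4*V³ (n(V) = 4*(V*V²) = 4*V³)
w = 1/54 (w = 4*(1/6)³ = 4*(⅙)³ = 4*(1/216) = 1/54 ≈ 0.018519)
U(t, b) = 1/54
((23719 - 49138)*(31881/36778 + U(-83, -131)))/(-73761) = ((23719 - 49138)*(31881/36778 + 1/54))/(-73761) = -25419*(31881*(1/36778) + 1/54)*(-1/73761) = -25419*(31881/36778 + 1/54)*(-1/73761) = -25419*439588/496503*(-1/73761) = -100665652/4473*(-1/73761) = 100665652/329932953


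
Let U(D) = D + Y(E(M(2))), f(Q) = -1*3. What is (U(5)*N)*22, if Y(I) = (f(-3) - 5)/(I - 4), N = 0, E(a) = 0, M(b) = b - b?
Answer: 0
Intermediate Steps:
M(b) = 0
f(Q) = -3
Y(I) = -8/(-4 + I) (Y(I) = (-3 - 5)/(I - 4) = -8/(-4 + I))
U(D) = 2 + D (U(D) = D - 8/(-4 + 0) = D - 8/(-4) = D - 8*(-¼) = D + 2 = 2 + D)
(U(5)*N)*22 = ((2 + 5)*0)*22 = (7*0)*22 = 0*22 = 0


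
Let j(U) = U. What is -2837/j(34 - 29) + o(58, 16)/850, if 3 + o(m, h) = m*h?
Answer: -96273/170 ≈ -566.31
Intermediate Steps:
o(m, h) = -3 + h*m (o(m, h) = -3 + m*h = -3 + h*m)
-2837/j(34 - 29) + o(58, 16)/850 = -2837/(34 - 29) + (-3 + 16*58)/850 = -2837/5 + (-3 + 928)*(1/850) = -2837*⅕ + 925*(1/850) = -2837/5 + 37/34 = -96273/170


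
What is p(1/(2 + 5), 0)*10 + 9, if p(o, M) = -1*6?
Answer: -51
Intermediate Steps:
p(o, M) = -6
p(1/(2 + 5), 0)*10 + 9 = -6*10 + 9 = -60 + 9 = -51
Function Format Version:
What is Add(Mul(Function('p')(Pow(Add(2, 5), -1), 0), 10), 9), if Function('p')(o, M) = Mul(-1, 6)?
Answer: -51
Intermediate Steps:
Function('p')(o, M) = -6
Add(Mul(Function('p')(Pow(Add(2, 5), -1), 0), 10), 9) = Add(Mul(-6, 10), 9) = Add(-60, 9) = -51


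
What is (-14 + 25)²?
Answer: 121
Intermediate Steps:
(-14 + 25)² = 11² = 121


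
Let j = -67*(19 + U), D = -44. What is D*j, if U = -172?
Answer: -451044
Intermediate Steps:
j = 10251 (j = -67*(19 - 172) = -67*(-153) = 10251)
D*j = -44*10251 = -451044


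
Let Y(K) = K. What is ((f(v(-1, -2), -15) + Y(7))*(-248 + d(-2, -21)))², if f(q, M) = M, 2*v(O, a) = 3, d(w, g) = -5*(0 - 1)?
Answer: 3779136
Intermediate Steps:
d(w, g) = 5 (d(w, g) = -5*(-1) = 5)
v(O, a) = 3/2 (v(O, a) = (½)*3 = 3/2)
((f(v(-1, -2), -15) + Y(7))*(-248 + d(-2, -21)))² = ((-15 + 7)*(-248 + 5))² = (-8*(-243))² = 1944² = 3779136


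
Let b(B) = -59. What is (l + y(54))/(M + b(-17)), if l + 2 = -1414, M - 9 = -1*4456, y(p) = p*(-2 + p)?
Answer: -232/751 ≈ -0.30892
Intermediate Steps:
M = -4447 (M = 9 - 1*4456 = 9 - 4456 = -4447)
l = -1416 (l = -2 - 1414 = -1416)
(l + y(54))/(M + b(-17)) = (-1416 + 54*(-2 + 54))/(-4447 - 59) = (-1416 + 54*52)/(-4506) = (-1416 + 2808)*(-1/4506) = 1392*(-1/4506) = -232/751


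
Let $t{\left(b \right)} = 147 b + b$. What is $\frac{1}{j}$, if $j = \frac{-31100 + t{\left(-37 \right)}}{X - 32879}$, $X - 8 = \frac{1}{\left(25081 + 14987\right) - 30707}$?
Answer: $\frac{153852715}{171193968} \approx 0.8987$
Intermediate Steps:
$t{\left(b \right)} = 148 b$
$X = \frac{74889}{9361}$ ($X = 8 + \frac{1}{\left(25081 + 14987\right) - 30707} = 8 + \frac{1}{40068 - 30707} = 8 + \frac{1}{9361} = \frac{74889}{9361} \approx 8.0001$)
$j = \frac{171193968}{153852715}$ ($j = \frac{-31100 + 148 \left(-37\right)}{\frac{74889}{9361} - 32879} = \frac{-31100 - 5476}{- \frac{307705430}{9361}} = \left(-36576\right) \left(- \frac{9361}{307705430}\right) = \frac{171193968}{153852715} \approx 1.1127$)
$\frac{1}{j} = \frac{1}{\frac{171193968}{153852715}} = \frac{153852715}{171193968}$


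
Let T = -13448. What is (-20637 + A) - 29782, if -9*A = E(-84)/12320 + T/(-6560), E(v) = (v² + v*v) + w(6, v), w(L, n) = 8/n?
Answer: -58700229923/1164240 ≈ -50419.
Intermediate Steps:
E(v) = 2*v² + 8/v (E(v) = (v² + v*v) + 8/v = (v² + v²) + 8/v = 2*v² + 8/v)
A = -413363/1164240 (A = -((2*(4 + (-84)³)/(-84))/12320 - 13448/(-6560))/9 = -((2*(-1/84)*(4 - 592704))*(1/12320) - 13448*(-1/6560))/9 = -((2*(-1/84)*(-592700))*(1/12320) + 41/20)/9 = -((296350/21)*(1/12320) + 41/20)/9 = -(29635/25872 + 41/20)/9 = -⅑*413363/129360 = -413363/1164240 ≈ -0.35505)
(-20637 + A) - 29782 = (-20637 - 413363/1164240) - 29782 = -24026834243/1164240 - 29782 = -58700229923/1164240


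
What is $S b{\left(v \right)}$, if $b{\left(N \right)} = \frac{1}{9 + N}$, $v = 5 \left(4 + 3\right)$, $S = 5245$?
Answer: $\frac{5245}{44} \approx 119.2$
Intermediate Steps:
$v = 35$ ($v = 5 \cdot 7 = 35$)
$S b{\left(v \right)} = \frac{5245}{9 + 35} = \frac{5245}{44}$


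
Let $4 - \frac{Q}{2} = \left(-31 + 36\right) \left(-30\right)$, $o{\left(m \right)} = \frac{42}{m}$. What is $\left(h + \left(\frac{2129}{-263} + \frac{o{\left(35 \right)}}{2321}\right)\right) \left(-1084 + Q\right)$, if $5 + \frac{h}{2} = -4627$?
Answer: $\frac{21960411089752}{3052115} \approx 7.1951 \cdot 10^{6}$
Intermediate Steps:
$Q = 308$ ($Q = 8 - 2 \left(-31 + 36\right) \left(-30\right) = 8 - 2 \cdot 5 \left(-30\right) = 8 - -300 = 8 + 300 = 308$)
$h = -9264$ ($h = -10 + 2 \left(-4627\right) = -10 - 9254 = -9264$)
$\left(h + \left(\frac{2129}{-263} + \frac{o{\left(35 \right)}}{2321}\right)\right) \left(-1084 + Q\right) = \left(-9264 + \left(\frac{2129}{-263} + \frac{42 \cdot \frac{1}{35}}{2321}\right)\right) \left(-1084 + 308\right) = \left(-9264 + \left(2129 \left(- \frac{1}{263}\right) + 42 \cdot \frac{1}{35} \cdot \frac{1}{2321}\right)\right) \left(-776\right) = \left(-9264 + \left(- \frac{2129}{263} + \frac{6}{5} \cdot \frac{1}{2321}\right)\right) \left(-776\right) = \left(-9264 + \left(- \frac{2129}{263} + \frac{6}{11605}\right)\right) \left(-776\right) = \left(-9264 - \frac{24705467}{3052115}\right) \left(-776\right) = \left(- \frac{28299498827}{3052115}\right) \left(-776\right) = \frac{21960411089752}{3052115}$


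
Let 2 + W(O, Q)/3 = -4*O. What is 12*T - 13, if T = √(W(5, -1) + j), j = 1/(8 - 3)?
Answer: -13 + 12*I*√1645/5 ≈ -13.0 + 97.341*I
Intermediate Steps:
W(O, Q) = -6 - 12*O (W(O, Q) = -6 + 3*(-4*O) = -6 - 12*O)
j = ⅕ (j = 1/5 = ⅕ ≈ 0.20000)
T = I*√1645/5 (T = √((-6 - 12*5) + ⅕) = √((-6 - 60) + ⅕) = √(-66 + ⅕) = √(-329/5) = I*√1645/5 ≈ 8.1117*I)
12*T - 13 = 12*(I*√1645/5) - 13 = 12*I*√1645/5 - 13 = -13 + 12*I*√1645/5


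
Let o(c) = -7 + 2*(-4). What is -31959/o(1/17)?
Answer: 10653/5 ≈ 2130.6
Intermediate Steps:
o(c) = -15 (o(c) = -7 - 8 = -15)
-31959/o(1/17) = -31959/(-15) = -31959*(-1/15) = 10653/5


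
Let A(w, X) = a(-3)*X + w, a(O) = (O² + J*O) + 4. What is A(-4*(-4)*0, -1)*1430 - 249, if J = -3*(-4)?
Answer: 32641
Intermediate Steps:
J = 12
a(O) = 4 + O² + 12*O (a(O) = (O² + 12*O) + 4 = 4 + O² + 12*O)
A(w, X) = w - 23*X (A(w, X) = (4 + (-3)² + 12*(-3))*X + w = (4 + 9 - 36)*X + w = -23*X + w = w - 23*X)
A(-4*(-4)*0, -1)*1430 - 249 = (-4*(-4)*0 - 23*(-1))*1430 - 249 = (16*0 + 23)*1430 - 249 = (0 + 23)*1430 - 249 = 23*1430 - 249 = 32890 - 249 = 32641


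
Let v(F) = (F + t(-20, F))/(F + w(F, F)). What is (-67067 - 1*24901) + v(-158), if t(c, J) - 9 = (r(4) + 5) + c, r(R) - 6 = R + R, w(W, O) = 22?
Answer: -6253749/68 ≈ -91967.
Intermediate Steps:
r(R) = 6 + 2*R (r(R) = 6 + (R + R) = 6 + 2*R)
t(c, J) = 28 + c (t(c, J) = 9 + (((6 + 2*4) + 5) + c) = 9 + (((6 + 8) + 5) + c) = 9 + ((14 + 5) + c) = 9 + (19 + c) = 28 + c)
v(F) = (8 + F)/(22 + F) (v(F) = (F + (28 - 20))/(F + 22) = (F + 8)/(22 + F) = (8 + F)/(22 + F))
(-67067 - 1*24901) + v(-158) = (-67067 - 1*24901) + (8 - 158)/(22 - 158) = (-67067 - 24901) - 150/(-136) = -91968 - 1/136*(-150) = -91968 + 75/68 = -6253749/68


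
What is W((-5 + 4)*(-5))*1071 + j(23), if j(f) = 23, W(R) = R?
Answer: 5378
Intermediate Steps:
W((-5 + 4)*(-5))*1071 + j(23) = ((-5 + 4)*(-5))*1071 + 23 = -1*(-5)*1071 + 23 = 5*1071 + 23 = 5355 + 23 = 5378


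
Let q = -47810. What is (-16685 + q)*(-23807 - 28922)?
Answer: 3400756855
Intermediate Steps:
(-16685 + q)*(-23807 - 28922) = (-16685 - 47810)*(-23807 - 28922) = -64495*(-52729) = 3400756855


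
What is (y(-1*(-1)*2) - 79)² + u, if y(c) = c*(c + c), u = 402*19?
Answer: 12679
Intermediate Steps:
u = 7638
y(c) = 2*c² (y(c) = c*(2*c) = 2*c²)
(y(-1*(-1)*2) - 79)² + u = (2*(-1*(-1)*2)² - 79)² + 7638 = (2*(1*2)² - 79)² + 7638 = (2*2² - 79)² + 7638 = (2*4 - 79)² + 7638 = (8 - 79)² + 7638 = (-71)² + 7638 = 5041 + 7638 = 12679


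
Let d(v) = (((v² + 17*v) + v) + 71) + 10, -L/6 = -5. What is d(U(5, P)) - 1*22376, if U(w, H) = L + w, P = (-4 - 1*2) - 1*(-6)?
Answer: -20440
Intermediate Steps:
L = 30 (L = -6*(-5) = 30)
P = 0 (P = (-4 - 2) + 6 = -6 + 6 = 0)
U(w, H) = 30 + w
d(v) = 81 + v² + 18*v (d(v) = ((v² + 18*v) + 71) + 10 = (71 + v² + 18*v) + 10 = 81 + v² + 18*v)
d(U(5, P)) - 1*22376 = (81 + (30 + 5)² + 18*(30 + 5)) - 1*22376 = (81 + 35² + 18*35) - 22376 = (81 + 1225 + 630) - 22376 = 1936 - 22376 = -20440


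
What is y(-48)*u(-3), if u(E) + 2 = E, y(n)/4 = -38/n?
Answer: -95/6 ≈ -15.833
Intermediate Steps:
y(n) = -152/n (y(n) = 4*(-38/n) = -152/n)
u(E) = -2 + E
y(-48)*u(-3) = (-152/(-48))*(-2 - 3) = -152*(-1/48)*(-5) = (19/6)*(-5) = -95/6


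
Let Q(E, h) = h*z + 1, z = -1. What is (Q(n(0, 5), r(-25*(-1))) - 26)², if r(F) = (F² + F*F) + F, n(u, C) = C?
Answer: 1690000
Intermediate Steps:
r(F) = F + 2*F² (r(F) = (F² + F²) + F = 2*F² + F = F + 2*F²)
Q(E, h) = 1 - h (Q(E, h) = h*(-1) + 1 = -h + 1 = 1 - h)
(Q(n(0, 5), r(-25*(-1))) - 26)² = ((1 - (-25*(-1))*(1 + 2*(-25*(-1)))) - 26)² = ((1 - (-5*(-5))*(1 + 2*(-5*(-5)))) - 26)² = ((1 - 25*(1 + 2*25)) - 26)² = ((1 - 25*(1 + 50)) - 26)² = ((1 - 25*51) - 26)² = ((1 - 1*1275) - 26)² = ((1 - 1275) - 26)² = (-1274 - 26)² = (-1300)² = 1690000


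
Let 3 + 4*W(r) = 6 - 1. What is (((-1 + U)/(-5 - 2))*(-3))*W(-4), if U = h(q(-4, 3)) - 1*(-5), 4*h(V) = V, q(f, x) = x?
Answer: 57/56 ≈ 1.0179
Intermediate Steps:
h(V) = V/4
U = 23/4 (U = (1/4)*3 - 1*(-5) = 3/4 + 5 = 23/4 ≈ 5.7500)
W(r) = 1/2 (W(r) = -3/4 + (6 - 1)/4 = -3/4 + (1/4)*5 = -3/4 + 5/4 = 1/2)
(((-1 + U)/(-5 - 2))*(-3))*W(-4) = (((-1 + 23/4)/(-5 - 2))*(-3))*(1/2) = (((19/4)/(-7))*(-3))*(1/2) = (((19/4)*(-1/7))*(-3))*(1/2) = -19/28*(-3)*(1/2) = (57/28)*(1/2) = 57/56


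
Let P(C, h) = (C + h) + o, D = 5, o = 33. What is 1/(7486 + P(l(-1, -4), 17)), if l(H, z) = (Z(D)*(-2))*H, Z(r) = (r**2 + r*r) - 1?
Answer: 1/7634 ≈ 0.00013099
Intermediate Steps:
Z(r) = -1 + 2*r**2 (Z(r) = (r**2 + r**2) - 1 = 2*r**2 - 1 = -1 + 2*r**2)
l(H, z) = -98*H (l(H, z) = ((-1 + 2*5**2)*(-2))*H = ((-1 + 2*25)*(-2))*H = ((-1 + 50)*(-2))*H = (49*(-2))*H = -98*H)
P(C, h) = 33 + C + h (P(C, h) = (C + h) + 33 = 33 + C + h)
1/(7486 + P(l(-1, -4), 17)) = 1/(7486 + (33 - 98*(-1) + 17)) = 1/(7486 + (33 + 98 + 17)) = 1/(7486 + 148) = 1/7634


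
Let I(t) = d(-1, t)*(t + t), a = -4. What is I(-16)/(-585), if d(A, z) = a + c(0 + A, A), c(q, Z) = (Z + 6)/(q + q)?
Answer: -16/45 ≈ -0.35556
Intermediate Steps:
c(q, Z) = (6 + Z)/(2*q) (c(q, Z) = (6 + Z)/((2*q)) = (6 + Z)*(1/(2*q)) = (6 + Z)/(2*q))
d(A, z) = -4 + (6 + A)/(2*A) (d(A, z) = -4 + (6 + A)/(2*(0 + A)) = -4 + (6 + A)/(2*A))
I(t) = -13*t (I(t) = (-7/2 + 3/(-1))*(t + t) = (-7/2 + 3*(-1))*(2*t) = (-7/2 - 3)*(2*t) = -13*t)
I(-16)/(-585) = -13*(-16)/(-585) = 208*(-1/585) = -16/45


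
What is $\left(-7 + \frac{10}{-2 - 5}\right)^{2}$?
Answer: $\frac{3481}{49} \approx 71.041$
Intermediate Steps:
$\left(-7 + \frac{10}{-2 - 5}\right)^{2} = \left(-7 + \frac{10}{-7}\right)^{2} = \left(-7 + 10 \left(- \frac{1}{7}\right)\right)^{2} = \left(-7 - \frac{10}{7}\right)^{2} = \left(- \frac{59}{7}\right)^{2} = \frac{3481}{49}$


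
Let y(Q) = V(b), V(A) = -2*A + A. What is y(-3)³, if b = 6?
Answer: -216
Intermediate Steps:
V(A) = -A
y(Q) = -6 (y(Q) = -1*6 = -6)
y(-3)³ = (-6)³ = -216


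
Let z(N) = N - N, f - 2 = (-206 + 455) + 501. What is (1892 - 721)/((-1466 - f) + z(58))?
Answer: -1171/2218 ≈ -0.52795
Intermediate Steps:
f = 752 (f = 2 + ((-206 + 455) + 501) = 2 + (249 + 501) = 2 + 750 = 752)
z(N) = 0
(1892 - 721)/((-1466 - f) + z(58)) = (1892 - 721)/((-1466 - 1*752) + 0) = 1171/((-1466 - 752) + 0) = 1171/(-2218 + 0) = 1171/(-2218) = 1171*(-1/2218) = -1171/2218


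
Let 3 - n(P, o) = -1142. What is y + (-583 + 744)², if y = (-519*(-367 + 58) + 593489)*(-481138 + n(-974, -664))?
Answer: -361847497059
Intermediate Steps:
n(P, o) = 1145 (n(P, o) = 3 - 1*(-1142) = 3 + 1142 = 1145)
y = -361847522980 (y = (-519*(-367 + 58) + 593489)*(-481138 + 1145) = (-519*(-309) + 593489)*(-479993) = (160371 + 593489)*(-479993) = 753860*(-479993) = -361847522980)
y + (-583 + 744)² = -361847522980 + (-583 + 744)² = -361847522980 + 161² = -361847522980 + 25921 = -361847497059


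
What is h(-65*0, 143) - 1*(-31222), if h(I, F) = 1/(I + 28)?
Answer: 874217/28 ≈ 31222.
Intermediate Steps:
h(I, F) = 1/(28 + I)
h(-65*0, 143) - 1*(-31222) = 1/(28 - 65*0) - 1*(-31222) = 1/(28 + 0) + 31222 = 1/28 + 31222 = 874217/28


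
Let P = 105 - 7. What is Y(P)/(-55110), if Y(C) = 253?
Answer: -23/5010 ≈ -0.0045908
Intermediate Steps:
P = 98
Y(P)/(-55110) = 253/(-55110) = 253*(-1/55110) = -23/5010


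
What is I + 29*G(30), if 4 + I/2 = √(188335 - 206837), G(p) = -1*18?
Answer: -530 + 58*I*√22 ≈ -530.0 + 272.04*I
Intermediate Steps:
G(p) = -18
I = -8 + 58*I*√22 (I = -8 + 2*√(188335 - 206837) = -8 + 2*√(-18502) = -8 + 2*(29*I*√22) = -8 + 58*I*√22 ≈ -8.0 + 272.04*I)
I + 29*G(30) = (-8 + 58*I*√22) + 29*(-18) = (-8 + 58*I*√22) - 522 = -530 + 58*I*√22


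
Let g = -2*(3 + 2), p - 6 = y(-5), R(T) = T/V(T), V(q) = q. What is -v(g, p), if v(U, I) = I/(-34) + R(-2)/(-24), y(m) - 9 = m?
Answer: 137/408 ≈ 0.33578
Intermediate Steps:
R(T) = 1 (R(T) = T/T = 1)
y(m) = 9 + m
p = 10 (p = 6 + (9 - 5) = 6 + 4 = 10)
g = -10 (g = -2*5 = -10)
v(U, I) = -1/24 - I/34 (v(U, I) = I/(-34) + 1/(-24) = I*(-1/34) + 1*(-1/24) = -I/34 - 1/24 = -1/24 - I/34)
-v(g, p) = -(-1/24 - 1/34*10) = -(-1/24 - 5/17) = -1*(-137/408) = 137/408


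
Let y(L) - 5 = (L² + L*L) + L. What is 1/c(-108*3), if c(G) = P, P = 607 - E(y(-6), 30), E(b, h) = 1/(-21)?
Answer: 21/12748 ≈ 0.0016473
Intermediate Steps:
y(L) = 5 + L + 2*L² (y(L) = 5 + ((L² + L*L) + L) = 5 + ((L² + L²) + L) = 5 + (2*L² + L) = 5 + (L + 2*L²) = 5 + L + 2*L²)
E(b, h) = -1/21
P = 12748/21 (P = 607 - 1*(-1/21) = 607 + 1/21 = 12748/21 ≈ 607.05)
c(G) = 12748/21
1/c(-108*3) = 1/(12748/21) = 21/12748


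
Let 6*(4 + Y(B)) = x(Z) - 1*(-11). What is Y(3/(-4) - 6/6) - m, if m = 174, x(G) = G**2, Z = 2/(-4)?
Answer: -1409/8 ≈ -176.13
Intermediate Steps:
Z = -1/2 (Z = 2*(-1/4) = -1/2 ≈ -0.50000)
Y(B) = -17/8 (Y(B) = -4 + ((-1/2)**2 - 1*(-11))/6 = -4 + (1/4 + 11)/6 = -4 + (1/6)*(45/4) = -4 + 15/8 = -17/8)
Y(3/(-4) - 6/6) - m = -17/8 - 1*174 = -17/8 - 174 = -1409/8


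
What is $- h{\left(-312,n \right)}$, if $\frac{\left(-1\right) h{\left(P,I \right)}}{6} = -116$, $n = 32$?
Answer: $-696$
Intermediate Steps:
$h{\left(P,I \right)} = 696$ ($h{\left(P,I \right)} = \left(-6\right) \left(-116\right) = 696$)
$- h{\left(-312,n \right)} = \left(-1\right) 696 = -696$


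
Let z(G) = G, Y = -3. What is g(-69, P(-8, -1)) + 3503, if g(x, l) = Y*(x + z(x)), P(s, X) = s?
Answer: 3917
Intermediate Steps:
g(x, l) = -6*x (g(x, l) = -3*(x + x) = -6*x)
g(-69, P(-8, -1)) + 3503 = -6*(-69) + 3503 = 414 + 3503 = 3917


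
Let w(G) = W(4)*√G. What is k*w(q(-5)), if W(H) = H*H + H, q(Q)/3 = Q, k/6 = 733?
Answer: 87960*I*√15 ≈ 3.4067e+5*I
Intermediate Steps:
k = 4398 (k = 6*733 = 4398)
q(Q) = 3*Q
W(H) = H + H² (W(H) = H² + H = H + H²)
w(G) = 20*√G (w(G) = (4*(1 + 4))*√G = (4*5)*√G = 20*√G)
k*w(q(-5)) = 4398*(20*√(3*(-5))) = 4398*(20*√(-15)) = 4398*(20*(I*√15)) = 4398*(20*I*√15) = 87960*I*√15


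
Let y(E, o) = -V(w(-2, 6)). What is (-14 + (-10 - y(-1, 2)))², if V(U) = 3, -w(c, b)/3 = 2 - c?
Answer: 441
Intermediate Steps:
w(c, b) = -6 + 3*c (w(c, b) = -3*(2 - c) = -6 + 3*c)
y(E, o) = -3 (y(E, o) = -1*3 = -3)
(-14 + (-10 - y(-1, 2)))² = (-14 + (-10 - 1*(-3)))² = (-14 + (-10 + 3))² = (-14 - 7)² = (-21)² = 441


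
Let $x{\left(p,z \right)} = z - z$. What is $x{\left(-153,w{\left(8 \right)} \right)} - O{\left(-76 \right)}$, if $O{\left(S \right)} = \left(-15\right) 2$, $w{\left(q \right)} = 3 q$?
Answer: $30$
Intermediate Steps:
$x{\left(p,z \right)} = 0$
$O{\left(S \right)} = -30$
$x{\left(-153,w{\left(8 \right)} \right)} - O{\left(-76 \right)} = 0 - -30 = 0 + 30 = 30$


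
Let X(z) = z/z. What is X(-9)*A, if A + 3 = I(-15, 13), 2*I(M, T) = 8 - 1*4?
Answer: -1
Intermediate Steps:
I(M, T) = 2 (I(M, T) = (8 - 1*4)/2 = (8 - 4)/2 = (½)*4 = 2)
X(z) = 1
A = -1 (A = -3 + 2 = -1)
X(-9)*A = 1*(-1) = -1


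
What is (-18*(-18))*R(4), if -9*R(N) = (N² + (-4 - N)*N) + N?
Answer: 432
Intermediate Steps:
R(N) = -N/9 - N²/9 - N*(-4 - N)/9 (R(N) = -((N² + (-4 - N)*N) + N)/9 = -((N² + N*(-4 - N)) + N)/9 = -(N + N² + N*(-4 - N))/9 = -N/9 - N²/9 - N*(-4 - N)/9)
(-18*(-18))*R(4) = (-18*(-18))*((⅓)*4) = 324*(4/3) = 432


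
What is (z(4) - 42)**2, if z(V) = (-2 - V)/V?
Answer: 7569/4 ≈ 1892.3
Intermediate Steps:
z(V) = (-2 - V)/V
(z(4) - 42)**2 = ((-2 - 1*4)/4 - 42)**2 = ((-2 - 4)/4 - 42)**2 = ((1/4)*(-6) - 42)**2 = (-3/2 - 42)**2 = (-87/2)**2 = 7569/4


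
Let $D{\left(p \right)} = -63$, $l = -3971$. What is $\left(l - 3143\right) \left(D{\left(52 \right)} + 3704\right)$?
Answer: $-25902074$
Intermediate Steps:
$\left(l - 3143\right) \left(D{\left(52 \right)} + 3704\right) = \left(-3971 - 3143\right) \left(-63 + 3704\right) = \left(-7114\right) 3641 = -25902074$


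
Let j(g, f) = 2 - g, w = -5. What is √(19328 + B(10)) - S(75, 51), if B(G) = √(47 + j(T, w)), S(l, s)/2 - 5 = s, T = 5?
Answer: -112 + √(19328 + 2*√11) ≈ 27.049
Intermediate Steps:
S(l, s) = 10 + 2*s
B(G) = 2*√11 (B(G) = √(47 + (2 - 1*5)) = √(47 + (2 - 5)) = √(47 - 3) = √44 = 2*√11)
√(19328 + B(10)) - S(75, 51) = √(19328 + 2*√11) - (10 + 2*51) = √(19328 + 2*√11) - (10 + 102) = √(19328 + 2*√11) - 1*112 = √(19328 + 2*√11) - 112 = -112 + √(19328 + 2*√11)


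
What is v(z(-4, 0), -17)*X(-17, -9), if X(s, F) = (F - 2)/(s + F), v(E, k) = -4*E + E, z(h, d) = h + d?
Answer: 66/13 ≈ 5.0769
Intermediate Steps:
z(h, d) = d + h
v(E, k) = -3*E
X(s, F) = (-2 + F)/(F + s)
v(z(-4, 0), -17)*X(-17, -9) = (-3*(0 - 4))*((-2 - 9)/(-9 - 17)) = (-3*(-4))*(-11/(-26)) = 12*(-1/26*(-11)) = 12*(11/26) = 66/13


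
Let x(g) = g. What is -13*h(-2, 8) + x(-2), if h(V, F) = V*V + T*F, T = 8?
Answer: -886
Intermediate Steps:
h(V, F) = V² + 8*F (h(V, F) = V*V + 8*F = V² + 8*F)
-13*h(-2, 8) + x(-2) = -13*((-2)² + 8*8) - 2 = -13*(4 + 64) - 2 = -13*68 - 2 = -884 - 2 = -886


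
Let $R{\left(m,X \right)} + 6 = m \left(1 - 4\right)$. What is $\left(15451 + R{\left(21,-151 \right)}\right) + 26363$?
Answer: $41745$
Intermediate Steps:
$R{\left(m,X \right)} = -6 - 3 m$ ($R{\left(m,X \right)} = -6 + m \left(1 - 4\right) = -6 + m \left(-3\right) = -6 - 3 m$)
$\left(15451 + R{\left(21,-151 \right)}\right) + 26363 = \left(15451 - 69\right) + 26363 = 15382 + 26363 = 41745$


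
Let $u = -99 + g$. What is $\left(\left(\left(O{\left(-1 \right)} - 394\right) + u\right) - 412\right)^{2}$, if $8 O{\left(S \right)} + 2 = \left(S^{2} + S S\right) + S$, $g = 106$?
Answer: $\frac{40870449}{64} \approx 6.386 \cdot 10^{5}$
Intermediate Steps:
$O{\left(S \right)} = - \frac{1}{4} + \frac{S^{2}}{4} + \frac{S}{8}$ ($O{\left(S \right)} = - \frac{1}{4} + \frac{\left(S^{2} + S S\right) + S}{8} = - \frac{1}{4} + \frac{\left(S^{2} + S^{2}\right) + S}{8} = - \frac{1}{4} + \frac{2 S^{2} + S}{8} = - \frac{1}{4} + \frac{S + 2 S^{2}}{8} = - \frac{1}{4} + \left(\frac{S^{2}}{4} + \frac{S}{8}\right) = - \frac{1}{4} + \frac{S^{2}}{4} + \frac{S}{8}$)
$u = 7$ ($u = -99 + 106 = 7$)
$\left(\left(\left(O{\left(-1 \right)} - 394\right) + u\right) - 412\right)^{2} = \left(\left(\left(\left(- \frac{1}{4} + \frac{\left(-1\right)^{2}}{4} + \frac{1}{8} \left(-1\right)\right) - 394\right) + 7\right) - 412\right)^{2} = \left(\left(\left(\left(- \frac{1}{4} + \frac{1}{4} \cdot 1 - \frac{1}{8}\right) - 394\right) + 7\right) - 412\right)^{2} = \left(\left(\left(\left(- \frac{1}{4} + \frac{1}{4} - \frac{1}{8}\right) - 394\right) + 7\right) - 412\right)^{2} = \left(\left(\left(- \frac{1}{8} - 394\right) + 7\right) - 412\right)^{2} = \left(\left(- \frac{3153}{8} + 7\right) - 412\right)^{2} = \left(- \frac{3097}{8} - 412\right)^{2} = \left(- \frac{6393}{8}\right)^{2} = \frac{40870449}{64}$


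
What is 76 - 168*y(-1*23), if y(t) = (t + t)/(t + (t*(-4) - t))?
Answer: 160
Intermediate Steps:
y(t) = -½ (y(t) = (2*t)/(t + (-4*t - t)) = (2*t)/(t - 5*t) = (2*t)/((-4*t)) = (2*t)*(-1/(4*t)) = -½)
76 - 168*y(-1*23) = 76 - 168*(-½) = 76 + 84 = 160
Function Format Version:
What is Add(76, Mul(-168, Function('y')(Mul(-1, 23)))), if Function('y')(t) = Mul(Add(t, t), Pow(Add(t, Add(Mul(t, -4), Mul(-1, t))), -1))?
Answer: 160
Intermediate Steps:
Function('y')(t) = Rational(-1, 2) (Function('y')(t) = Mul(Mul(2, t), Pow(Add(t, Add(Mul(-4, t), Mul(-1, t))), -1)) = Mul(Mul(2, t), Pow(Add(t, Mul(-5, t)), -1)) = Mul(Mul(2, t), Pow(Mul(-4, t), -1)) = Mul(Mul(2, t), Mul(Rational(-1, 4), Pow(t, -1))) = Rational(-1, 2))
Add(76, Mul(-168, Function('y')(Mul(-1, 23)))) = Add(76, Mul(-168, Rational(-1, 2))) = Add(76, 84) = 160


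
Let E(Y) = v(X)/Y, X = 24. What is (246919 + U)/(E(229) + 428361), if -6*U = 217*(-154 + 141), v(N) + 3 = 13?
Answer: 339912715/588568074 ≈ 0.57753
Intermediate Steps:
v(N) = 10 (v(N) = -3 + 13 = 10)
U = 2821/6 (U = -217*(-154 + 141)/6 = -217*(-13)/6 = -⅙*(-2821) = 2821/6 ≈ 470.17)
E(Y) = 10/Y
(246919 + U)/(E(229) + 428361) = (246919 + 2821/6)/(10/229 + 428361) = 1484335/(6*(10*(1/229) + 428361)) = 1484335/(6*(10/229 + 428361)) = 1484335/(6*(98094679/229)) = (1484335/6)*(229/98094679) = 339912715/588568074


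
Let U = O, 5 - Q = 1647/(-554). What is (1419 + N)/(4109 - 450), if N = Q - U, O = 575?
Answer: 471993/2027086 ≈ 0.23284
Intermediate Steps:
Q = 4417/554 (Q = 5 - 1647/(-554) = 5 - 1647*(-1)/554 = 5 - 1*(-1647/554) = 5 + 1647/554 = 4417/554 ≈ 7.9729)
U = 575
N = -314133/554 (N = 4417/554 - 1*575 = 4417/554 - 575 = -314133/554 ≈ -567.03)
(1419 + N)/(4109 - 450) = (1419 - 314133/554)/(4109 - 450) = (471993/554)/3659 = (471993/554)*(1/3659) = 471993/2027086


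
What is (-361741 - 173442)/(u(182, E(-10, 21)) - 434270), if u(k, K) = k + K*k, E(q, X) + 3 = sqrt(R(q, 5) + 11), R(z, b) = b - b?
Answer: 116304364011/94453174796 + 48701653*sqrt(11)/94453174796 ≈ 1.2331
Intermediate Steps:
R(z, b) = 0
E(q, X) = -3 + sqrt(11) (E(q, X) = -3 + sqrt(0 + 11) = -3 + sqrt(11))
(-361741 - 173442)/(u(182, E(-10, 21)) - 434270) = (-361741 - 173442)/(182*(1 + (-3 + sqrt(11))) - 434270) = -535183/(182*(-2 + sqrt(11)) - 434270) = -535183/((-364 + 182*sqrt(11)) - 434270) = -535183/(-434634 + 182*sqrt(11))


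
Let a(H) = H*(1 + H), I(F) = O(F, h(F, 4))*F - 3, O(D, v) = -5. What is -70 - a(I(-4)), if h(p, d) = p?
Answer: -376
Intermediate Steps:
I(F) = -3 - 5*F (I(F) = -5*F - 3 = -3 - 5*F)
-70 - a(I(-4)) = -70 - (-3 - 5*(-4))*(1 + (-3 - 5*(-4))) = -70 - (-3 + 20)*(1 + (-3 + 20)) = -70 - 17*(1 + 17) = -70 - 17*18 = -70 - 1*306 = -70 - 306 = -376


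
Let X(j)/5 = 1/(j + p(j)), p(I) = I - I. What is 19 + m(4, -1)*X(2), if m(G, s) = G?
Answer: 29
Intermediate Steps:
p(I) = 0
X(j) = 5/j (X(j) = 5/(j + 0) = 5/j)
19 + m(4, -1)*X(2) = 19 + 4*(5/2) = 19 + 10 = 29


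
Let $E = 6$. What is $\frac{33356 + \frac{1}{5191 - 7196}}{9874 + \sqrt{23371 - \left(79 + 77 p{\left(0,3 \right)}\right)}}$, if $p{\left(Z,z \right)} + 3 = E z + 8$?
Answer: $\frac{60032823986}{17766916525} - \frac{6079889 \sqrt{21521}}{17766916525} \approx 3.3287$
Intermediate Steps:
$p{\left(Z,z \right)} = 5 + 6 z$ ($p{\left(Z,z \right)} = -3 + \left(6 z + 8\right) = -3 + \left(8 + 6 z\right) = 5 + 6 z$)
$\frac{33356 + \frac{1}{5191 - 7196}}{9874 + \sqrt{23371 - \left(79 + 77 p{\left(0,3 \right)}\right)}} = \frac{33356 + \frac{1}{5191 - 7196}}{9874 + \sqrt{23371 - \left(79 + 77 \left(5 + 6 \cdot 3\right)\right)}} = \frac{33356 + \frac{1}{-2005}}{9874 + \sqrt{23371 - \left(79 + 77 \left(5 + 18\right)\right)}} = \frac{33356 - \frac{1}{2005}}{9874 + \sqrt{23371 - 1850}} = \frac{66878779}{2005 \left(9874 + \sqrt{23371 - 1850}\right)} = \frac{66878779}{2005 \left(9874 + \sqrt{21521}\right)}$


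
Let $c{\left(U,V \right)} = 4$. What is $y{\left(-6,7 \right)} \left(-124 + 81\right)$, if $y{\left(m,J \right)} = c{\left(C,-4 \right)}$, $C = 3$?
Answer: $-172$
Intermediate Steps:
$y{\left(m,J \right)} = 4$
$y{\left(-6,7 \right)} \left(-124 + 81\right) = 4 \left(-124 + 81\right) = 4 \left(-43\right) = -172$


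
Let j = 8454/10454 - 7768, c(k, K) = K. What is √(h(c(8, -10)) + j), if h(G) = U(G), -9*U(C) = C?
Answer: I*√1909630669397/15681 ≈ 88.125*I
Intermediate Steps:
U(C) = -C/9
h(G) = -G/9
j = -40599109/5227 (j = 8454*(1/10454) - 7768 = 4227/5227 - 7768 = -40599109/5227 ≈ -7767.2)
√(h(c(8, -10)) + j) = √(-⅑*(-10) - 40599109/5227) = √(10/9 - 40599109/5227) = √(-365339711/47043) = I*√1909630669397/15681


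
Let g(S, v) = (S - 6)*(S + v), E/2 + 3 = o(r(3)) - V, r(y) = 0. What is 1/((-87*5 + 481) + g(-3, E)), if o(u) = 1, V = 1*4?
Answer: 1/181 ≈ 0.0055249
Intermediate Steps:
V = 4
E = -12 (E = -6 + 2*(1 - 1*4) = -6 + 2*(1 - 4) = -6 + 2*(-3) = -6 - 6 = -12)
g(S, v) = (-6 + S)*(S + v)
1/((-87*5 + 481) + g(-3, E)) = 1/((-87*5 + 481) + ((-3)² - 6*(-3) - 6*(-12) - 3*(-12))) = 1/((-435 + 481) + (9 + 18 + 72 + 36)) = 1/(46 + 135) = 1/181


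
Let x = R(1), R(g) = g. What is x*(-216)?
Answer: -216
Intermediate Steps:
x = 1
x*(-216) = 1*(-216) = -216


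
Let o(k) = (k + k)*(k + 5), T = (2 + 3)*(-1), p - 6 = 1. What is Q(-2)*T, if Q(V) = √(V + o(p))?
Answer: -5*√166 ≈ -64.421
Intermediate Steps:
p = 7 (p = 6 + 1 = 7)
T = -5 (T = 5*(-1) = -5)
o(k) = 2*k*(5 + k) (o(k) = (2*k)*(5 + k) = 2*k*(5 + k))
Q(V) = √(168 + V) (Q(V) = √(V + 2*7*(5 + 7)) = √(V + 2*7*12) = √(V + 168) = √(168 + V))
Q(-2)*T = √(168 - 2)*(-5) = √166*(-5) = -5*√166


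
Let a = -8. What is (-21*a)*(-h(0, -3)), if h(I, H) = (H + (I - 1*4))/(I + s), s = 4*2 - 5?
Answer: 392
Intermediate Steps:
s = 3 (s = 8 - 5 = 3)
h(I, H) = (-4 + H + I)/(3 + I) (h(I, H) = (H + (I - 1*4))/(I + 3) = (H + (I - 4))/(3 + I) = (H + (-4 + I))/(3 + I) = (-4 + H + I)/(3 + I))
(-21*a)*(-h(0, -3)) = (-21*(-8))*(-(-4 - 3 + 0)/(3 + 0)) = 168*(-(-7)/3) = 168*(-1*(-7/3)) = 168*(7/3) = 392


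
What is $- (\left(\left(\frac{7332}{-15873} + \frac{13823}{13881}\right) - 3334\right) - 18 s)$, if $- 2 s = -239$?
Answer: $\frac{30984858662}{5649567} \approx 5484.5$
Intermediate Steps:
$s = \frac{239}{2}$ ($s = \left(- \frac{1}{2}\right) \left(-239\right) = \frac{239}{2} \approx 119.5$)
$- (\left(\left(\frac{7332}{-15873} + \frac{13823}{13881}\right) - 3334\right) - 18 s) = - (\left(\left(\frac{7332}{-15873} + \frac{13823}{13881}\right) - 3334\right) - 2151) = - (\left(\left(7332 \left(- \frac{1}{15873}\right) + 13823 \cdot \frac{1}{13881}\right) - 3334\right) - 2151) = - (\left(\left(- \frac{188}{407} + \frac{13823}{13881}\right) - 3334\right) - 2151) = - (\left(\frac{3016333}{5649567} - 3334\right) - 2151) = - (- \frac{18832640045}{5649567} - 2151) = \left(-1\right) \left(- \frac{30984858662}{5649567}\right) = \frac{30984858662}{5649567}$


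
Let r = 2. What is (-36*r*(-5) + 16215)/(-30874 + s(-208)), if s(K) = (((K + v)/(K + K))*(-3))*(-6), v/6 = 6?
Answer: -861900/1605061 ≈ -0.53699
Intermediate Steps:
v = 36 (v = 6*6 = 36)
s(K) = 9*(36 + K)/K (s(K) = (((K + 36)/(K + K))*(-3))*(-6) = (((36 + K)/((2*K)))*(-3))*(-6) = (((36 + K)*(1/(2*K)))*(-3))*(-6) = (((36 + K)/(2*K))*(-3))*(-6) = -3*(36 + K)/(2*K)*(-6) = 9*(36 + K)/K)
(-36*r*(-5) + 16215)/(-30874 + s(-208)) = (-36*2*(-5) + 16215)/(-30874 + (9 + 324/(-208))) = (-72*(-5) + 16215)/(-30874 + (9 + 324*(-1/208))) = (360 + 16215)/(-30874 + (9 - 81/52)) = 16575/(-30874 + 387/52) = 16575/(-1605061/52) = 16575*(-52/1605061) = -861900/1605061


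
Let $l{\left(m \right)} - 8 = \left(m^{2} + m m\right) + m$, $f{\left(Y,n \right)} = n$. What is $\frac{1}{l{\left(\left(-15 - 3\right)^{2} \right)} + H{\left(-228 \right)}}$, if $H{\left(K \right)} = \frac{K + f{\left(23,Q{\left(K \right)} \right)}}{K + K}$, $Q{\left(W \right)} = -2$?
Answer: $\frac{228}{47944867} \approx 4.7555 \cdot 10^{-6}$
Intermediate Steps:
$l{\left(m \right)} = 8 + m + 2 m^{2}$ ($l{\left(m \right)} = 8 + \left(\left(m^{2} + m m\right) + m\right) = 8 + \left(\left(m^{2} + m^{2}\right) + m\right) = 8 + \left(2 m^{2} + m\right) = 8 + \left(m + 2 m^{2}\right) = 8 + m + 2 m^{2}$)
$H{\left(K \right)} = \frac{-2 + K}{2 K}$ ($H{\left(K \right)} = \frac{K - 2}{K + K} = \frac{-2 + K}{2 K}$)
$\frac{1}{l{\left(\left(-15 - 3\right)^{2} \right)} + H{\left(-228 \right)}} = \frac{1}{\left(8 + \left(-15 - 3\right)^{2} + 2 \left(\left(-15 - 3\right)^{2}\right)^{2}\right) + \frac{-2 - 228}{2 \left(-228\right)}} = \frac{1}{\left(8 + \left(-18\right)^{2} + 2 \left(\left(-18\right)^{2}\right)^{2}\right) + \frac{1}{2} \left(- \frac{1}{228}\right) \left(-230\right)} = \frac{1}{\left(8 + 324 + 2 \cdot 324^{2}\right) + \frac{115}{228}} = \frac{1}{\left(8 + 324 + 2 \cdot 104976\right) + \frac{115}{228}} = \frac{1}{\left(8 + 324 + 209952\right) + \frac{115}{228}} = \frac{1}{210284 + \frac{115}{228}} = \frac{1}{\frac{47944867}{228}} = \frac{228}{47944867}$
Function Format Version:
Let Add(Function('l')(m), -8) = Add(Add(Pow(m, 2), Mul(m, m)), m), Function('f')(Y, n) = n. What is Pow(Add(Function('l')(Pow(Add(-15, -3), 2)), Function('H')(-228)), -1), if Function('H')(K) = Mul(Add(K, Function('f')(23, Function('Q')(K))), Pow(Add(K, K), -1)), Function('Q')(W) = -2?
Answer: Rational(228, 47944867) ≈ 4.7555e-6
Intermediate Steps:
Function('l')(m) = Add(8, m, Mul(2, Pow(m, 2))) (Function('l')(m) = Add(8, Add(Add(Pow(m, 2), Mul(m, m)), m)) = Add(8, Add(Add(Pow(m, 2), Pow(m, 2)), m)) = Add(8, Add(Mul(2, Pow(m, 2)), m)) = Add(8, Add(m, Mul(2, Pow(m, 2)))) = Add(8, m, Mul(2, Pow(m, 2))))
Function('H')(K) = Mul(Rational(1, 2), Pow(K, -1), Add(-2, K)) (Function('H')(K) = Mul(Add(K, -2), Pow(Add(K, K), -1)) = Mul(Add(-2, K), Pow(Mul(2, K), -1)) = Mul(Add(-2, K), Mul(Rational(1, 2), Pow(K, -1))) = Mul(Rational(1, 2), Pow(K, -1), Add(-2, K)))
Pow(Add(Function('l')(Pow(Add(-15, -3), 2)), Function('H')(-228)), -1) = Pow(Add(Add(8, Pow(Add(-15, -3), 2), Mul(2, Pow(Pow(Add(-15, -3), 2), 2))), Mul(Rational(1, 2), Pow(-228, -1), Add(-2, -228))), -1) = Pow(Add(Add(8, Pow(-18, 2), Mul(2, Pow(Pow(-18, 2), 2))), Mul(Rational(1, 2), Rational(-1, 228), -230)), -1) = Pow(Add(Add(8, 324, Mul(2, Pow(324, 2))), Rational(115, 228)), -1) = Pow(Add(Add(8, 324, Mul(2, 104976)), Rational(115, 228)), -1) = Pow(Add(Add(8, 324, 209952), Rational(115, 228)), -1) = Pow(Add(210284, Rational(115, 228)), -1) = Pow(Rational(47944867, 228), -1) = Rational(228, 47944867)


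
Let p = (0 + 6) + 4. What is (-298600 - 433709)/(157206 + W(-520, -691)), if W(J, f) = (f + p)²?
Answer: -244103/206989 ≈ -1.1793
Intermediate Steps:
p = 10 (p = 6 + 4 = 10)
W(J, f) = (10 + f)² (W(J, f) = (f + 10)² = (10 + f)²)
(-298600 - 433709)/(157206 + W(-520, -691)) = (-298600 - 433709)/(157206 + (10 - 691)²) = -732309/(157206 + (-681)²) = -732309/(157206 + 463761) = -732309/620967 = -732309*1/620967 = -244103/206989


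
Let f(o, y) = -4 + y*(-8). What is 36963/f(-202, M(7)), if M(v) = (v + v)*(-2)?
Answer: 36963/220 ≈ 168.01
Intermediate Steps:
M(v) = -4*v (M(v) = (2*v)*(-2) = -4*v)
f(o, y) = -4 - 8*y
36963/f(-202, M(7)) = 36963/(-4 - (-32)*7) = 36963/(-4 - 8*(-28)) = 36963/(-4 + 224) = 36963/220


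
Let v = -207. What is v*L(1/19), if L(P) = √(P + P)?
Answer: -207*√38/19 ≈ -67.160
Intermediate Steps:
L(P) = √2*√P (L(P) = √(2*P) = √2*√P)
v*L(1/19) = -207*√2*√(1/19) = -207*√2*√19/19 = -207*√38/19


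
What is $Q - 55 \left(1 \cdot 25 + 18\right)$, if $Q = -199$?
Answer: $-2564$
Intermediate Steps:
$Q - 55 \left(1 \cdot 25 + 18\right) = -199 - 55 \left(1 \cdot 25 + 18\right) = -199 - 55 \left(25 + 18\right) = -199 - 2365 = -2564$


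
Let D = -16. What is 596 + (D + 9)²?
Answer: 645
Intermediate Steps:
596 + (D + 9)² = 596 + (-16 + 9)² = 596 + (-7)² = 596 + 49 = 645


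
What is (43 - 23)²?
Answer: 400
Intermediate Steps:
(43 - 23)² = 20² = 400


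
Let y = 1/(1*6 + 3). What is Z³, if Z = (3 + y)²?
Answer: 481890304/531441 ≈ 906.76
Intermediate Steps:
y = ⅑ (y = 1/(6 + 3) = 1/9 = ⅑ ≈ 0.11111)
Z = 784/81 (Z = (3 + ⅑)² = (28/9)² = 784/81 ≈ 9.6790)
Z³ = (784/81)³ = 481890304/531441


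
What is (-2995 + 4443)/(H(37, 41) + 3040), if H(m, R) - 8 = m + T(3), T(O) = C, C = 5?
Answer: 724/1545 ≈ 0.46861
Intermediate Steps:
T(O) = 5
H(m, R) = 13 + m (H(m, R) = 8 + (m + 5) = 8 + (5 + m) = 13 + m)
(-2995 + 4443)/(H(37, 41) + 3040) = (-2995 + 4443)/((13 + 37) + 3040) = 1448/(50 + 3040) = 1448/3090 = 1448*(1/3090) = 724/1545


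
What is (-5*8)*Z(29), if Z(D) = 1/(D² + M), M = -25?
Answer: -5/102 ≈ -0.049020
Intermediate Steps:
Z(D) = 1/(-25 + D²) (Z(D) = 1/(D² - 25) = 1/(-25 + D²))
(-5*8)*Z(29) = (-5*8)/(-25 + 29²) = -40/(-25 + 841) = -40/816 = -40*1/816 = -5/102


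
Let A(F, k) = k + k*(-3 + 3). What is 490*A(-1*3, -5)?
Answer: -2450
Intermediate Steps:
A(F, k) = k (A(F, k) = k + k*0 = k + 0 = k)
490*A(-1*3, -5) = 490*(-5) = -2450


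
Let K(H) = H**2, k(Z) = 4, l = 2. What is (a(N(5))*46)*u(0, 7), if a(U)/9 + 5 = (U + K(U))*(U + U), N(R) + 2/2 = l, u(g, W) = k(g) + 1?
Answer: -2070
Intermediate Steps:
u(g, W) = 5 (u(g, W) = 4 + 1 = 5)
N(R) = 1 (N(R) = -1 + 2 = 1)
a(U) = -45 + 18*U*(U + U**2) (a(U) = -45 + 9*((U + U**2)*(U + U)) = -45 + 9*((U + U**2)*(2*U)) = -45 + 9*(2*U*(U + U**2)) = -45 + 18*U*(U + U**2))
(a(N(5))*46)*u(0, 7) = ((-45 + 18*1**2 + 18*1**3)*46)*5 = ((-45 + 18*1 + 18*1)*46)*5 = ((-45 + 18 + 18)*46)*5 = -9*46*5 = -414*5 = -2070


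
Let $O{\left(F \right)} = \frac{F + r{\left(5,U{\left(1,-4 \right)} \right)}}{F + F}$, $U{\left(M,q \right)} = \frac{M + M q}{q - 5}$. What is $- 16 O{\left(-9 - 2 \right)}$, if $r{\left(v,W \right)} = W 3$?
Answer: $- \frac{80}{11} \approx -7.2727$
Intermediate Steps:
$U{\left(M,q \right)} = \frac{M + M q}{-5 + q}$
$r{\left(v,W \right)} = 3 W$
$O{\left(F \right)} = \frac{1 + F}{2 F}$ ($O{\left(F \right)} = \frac{F + 3 \cdot 1 \frac{1}{-5 - 4} \left(1 - 4\right)}{F + F} = \frac{F + 3 \cdot 1 \frac{1}{-9} \left(-3\right)}{2 F} = \left(F + 3 \cdot 1 \left(- \frac{1}{9}\right) \left(-3\right)\right) \frac{1}{2 F} = \left(F + 3 \cdot \frac{1}{3}\right) \frac{1}{2 F} = \left(F + 1\right) \frac{1}{2 F} = \left(1 + F\right) \frac{1}{2 F} = \frac{1 + F}{2 F}$)
$- 16 O{\left(-9 - 2 \right)} = - 16 \frac{1 - 11}{2 \left(-9 - 2\right)} = - 16 \frac{1 - 11}{2 \left(-11\right)} = - 16 \cdot \frac{1}{2} \left(- \frac{1}{11}\right) \left(-10\right) = \left(-16\right) \frac{5}{11} = - \frac{80}{11}$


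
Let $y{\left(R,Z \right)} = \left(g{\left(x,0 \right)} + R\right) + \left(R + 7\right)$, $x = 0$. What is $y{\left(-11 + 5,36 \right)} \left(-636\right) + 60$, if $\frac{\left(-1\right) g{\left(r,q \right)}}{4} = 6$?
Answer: $18504$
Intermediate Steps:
$g{\left(r,q \right)} = -24$ ($g{\left(r,q \right)} = \left(-4\right) 6 = -24$)
$y{\left(R,Z \right)} = -17 + 2 R$ ($y{\left(R,Z \right)} = \left(-24 + R\right) + \left(R + 7\right) = \left(-24 + R\right) + \left(7 + R\right) = -17 + 2 R$)
$y{\left(-11 + 5,36 \right)} \left(-636\right) + 60 = \left(-17 + 2 \left(-11 + 5\right)\right) \left(-636\right) + 60 = \left(-17 + 2 \left(-6\right)\right) \left(-636\right) + 60 = \left(-17 - 12\right) \left(-636\right) + 60 = \left(-29\right) \left(-636\right) + 60 = 18444 + 60 = 18504$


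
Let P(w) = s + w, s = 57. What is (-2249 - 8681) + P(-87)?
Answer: -10960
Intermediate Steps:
P(w) = 57 + w
(-2249 - 8681) + P(-87) = (-2249 - 8681) + (57 - 87) = -10930 - 30 = -10960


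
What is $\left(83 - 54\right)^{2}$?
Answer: $841$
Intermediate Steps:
$\left(83 - 54\right)^{2} = 29^{2} = 841$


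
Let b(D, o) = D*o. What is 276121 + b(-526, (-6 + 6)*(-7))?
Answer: 276121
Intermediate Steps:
276121 + b(-526, (-6 + 6)*(-7)) = 276121 - 526*(-6 + 6)*(-7) = 276121 - 0*(-7) = 276121 - 526*0 = 276121 + 0 = 276121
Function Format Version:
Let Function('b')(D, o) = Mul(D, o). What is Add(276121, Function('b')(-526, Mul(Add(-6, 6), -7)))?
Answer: 276121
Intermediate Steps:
Add(276121, Function('b')(-526, Mul(Add(-6, 6), -7))) = Add(276121, Mul(-526, Mul(Add(-6, 6), -7))) = Add(276121, Mul(-526, Mul(0, -7))) = Add(276121, Mul(-526, 0)) = Add(276121, 0) = 276121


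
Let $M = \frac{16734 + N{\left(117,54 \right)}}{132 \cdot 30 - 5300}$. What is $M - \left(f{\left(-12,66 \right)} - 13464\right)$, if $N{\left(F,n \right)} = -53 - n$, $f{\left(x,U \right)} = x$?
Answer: $\frac{18041213}{1340} \approx 13464.0$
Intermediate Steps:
$M = - \frac{16627}{1340}$ ($M = \frac{16734 - 107}{132 \cdot 30 - 5300} = \frac{16734 - 107}{3960 - 5300} = \frac{16734 - 107}{-1340} = 16627 \left(- \frac{1}{1340}\right) = - \frac{16627}{1340} \approx -12.408$)
$M - \left(f{\left(-12,66 \right)} - 13464\right) = - \frac{16627}{1340} - \left(-12 - 13464\right) = - \frac{16627}{1340} - -13476 = - \frac{16627}{1340} + 13476 = \frac{18041213}{1340}$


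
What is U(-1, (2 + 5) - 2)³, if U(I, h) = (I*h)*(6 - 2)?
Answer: -8000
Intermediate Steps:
U(I, h) = 4*I*h (U(I, h) = (I*h)*4 = 4*I*h)
U(-1, (2 + 5) - 2)³ = (4*(-1)*((2 + 5) - 2))³ = (4*(-1)*(7 - 2))³ = (4*(-1)*5)³ = (-20)³ = -8000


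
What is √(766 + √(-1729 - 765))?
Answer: √(766 + I*√2494) ≈ 27.691 + 0.90172*I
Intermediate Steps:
√(766 + √(-1729 - 765)) = √(766 + √(-2494)) = √(766 + I*√2494)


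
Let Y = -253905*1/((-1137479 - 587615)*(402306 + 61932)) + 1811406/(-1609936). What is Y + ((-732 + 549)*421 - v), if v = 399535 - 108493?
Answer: -19774261292479296561803/53721832858786008 ≈ -3.6809e+5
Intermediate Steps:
v = 291042
Y = -60444653048807123/53721832858786008 (Y = -253905/((-1725094*464238)) + 1811406*(-1/1609936) = -253905/(-800854188372) - 905703/804968 = -253905*(-1/800854188372) - 905703/804968 = 84635/266951396124 - 905703/804968 = -60444653048807123/53721832858786008 ≈ -1.1251)
Y + ((-732 + 549)*421 - v) = -60444653048807123/53721832858786008 + ((-732 + 549)*421 - 1*291042) = -60444653048807123/53721832858786008 + (-183*421 - 291042) = -60444653048807123/53721832858786008 + (-77043 - 291042) = -60444653048807123/53721832858786008 - 368085 = -19774261292479296561803/53721832858786008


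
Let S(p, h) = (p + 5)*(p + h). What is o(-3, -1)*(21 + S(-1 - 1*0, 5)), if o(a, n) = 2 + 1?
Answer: 111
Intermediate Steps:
o(a, n) = 3
S(p, h) = (5 + p)*(h + p)
o(-3, -1)*(21 + S(-1 - 1*0, 5)) = 3*(21 + ((-1 - 1*0)² + 5*5 + 5*(-1 - 1*0) + 5*(-1 - 1*0))) = 3*(21 + ((-1 + 0)² + 25 + 5*(-1 + 0) + 5*(-1 + 0))) = 3*(21 + ((-1)² + 25 + 5*(-1) + 5*(-1))) = 3*(21 + (1 + 25 - 5 - 5)) = 3*(21 + 16) = 3*37 = 111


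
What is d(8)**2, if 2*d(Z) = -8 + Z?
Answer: 0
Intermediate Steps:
d(Z) = -4 + Z/2 (d(Z) = (-8 + Z)/2 = -4 + Z/2)
d(8)**2 = (-4 + (1/2)*8)**2 = (-4 + 4)**2 = 0**2 = 0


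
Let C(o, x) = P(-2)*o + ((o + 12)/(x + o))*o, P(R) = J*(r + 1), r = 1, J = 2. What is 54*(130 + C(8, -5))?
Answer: 11628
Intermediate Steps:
P(R) = 4 (P(R) = 2*(1 + 1) = 2*2 = 4)
C(o, x) = 4*o + o*(12 + o)/(o + x) (C(o, x) = 4*o + ((o + 12)/(x + o))*o = 4*o + ((12 + o)/(o + x))*o = 4*o + o*(12 + o)/(o + x))
54*(130 + C(8, -5)) = 54*(130 + 8*(12 + 4*(-5) + 5*8)/(8 - 5)) = 54*(130 + 8*(12 - 20 + 40)/3) = 54*(130 + 8*(⅓)*32) = 54*(130 + 256/3) = 54*(646/3) = 11628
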